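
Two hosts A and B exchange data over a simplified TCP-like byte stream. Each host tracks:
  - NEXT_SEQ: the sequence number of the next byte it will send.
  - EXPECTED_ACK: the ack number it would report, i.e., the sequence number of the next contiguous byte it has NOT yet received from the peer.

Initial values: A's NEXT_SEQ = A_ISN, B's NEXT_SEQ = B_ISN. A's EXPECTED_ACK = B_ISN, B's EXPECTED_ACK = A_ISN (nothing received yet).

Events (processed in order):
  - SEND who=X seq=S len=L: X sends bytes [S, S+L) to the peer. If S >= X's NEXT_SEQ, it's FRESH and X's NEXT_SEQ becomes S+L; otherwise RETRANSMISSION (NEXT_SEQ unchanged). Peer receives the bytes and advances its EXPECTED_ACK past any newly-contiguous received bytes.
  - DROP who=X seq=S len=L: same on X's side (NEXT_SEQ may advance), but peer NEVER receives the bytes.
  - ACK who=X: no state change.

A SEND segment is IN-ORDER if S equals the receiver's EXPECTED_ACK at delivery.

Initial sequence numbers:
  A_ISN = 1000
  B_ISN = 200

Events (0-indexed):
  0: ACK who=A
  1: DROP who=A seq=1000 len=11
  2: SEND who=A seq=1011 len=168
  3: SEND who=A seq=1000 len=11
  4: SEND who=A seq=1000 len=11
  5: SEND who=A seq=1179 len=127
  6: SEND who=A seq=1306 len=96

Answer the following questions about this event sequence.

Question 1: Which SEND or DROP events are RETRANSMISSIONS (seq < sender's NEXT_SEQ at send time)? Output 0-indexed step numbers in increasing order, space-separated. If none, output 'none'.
Step 1: DROP seq=1000 -> fresh
Step 2: SEND seq=1011 -> fresh
Step 3: SEND seq=1000 -> retransmit
Step 4: SEND seq=1000 -> retransmit
Step 5: SEND seq=1179 -> fresh
Step 6: SEND seq=1306 -> fresh

Answer: 3 4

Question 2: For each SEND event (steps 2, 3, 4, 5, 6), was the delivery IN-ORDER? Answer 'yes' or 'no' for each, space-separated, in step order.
Step 2: SEND seq=1011 -> out-of-order
Step 3: SEND seq=1000 -> in-order
Step 4: SEND seq=1000 -> out-of-order
Step 5: SEND seq=1179 -> in-order
Step 6: SEND seq=1306 -> in-order

Answer: no yes no yes yes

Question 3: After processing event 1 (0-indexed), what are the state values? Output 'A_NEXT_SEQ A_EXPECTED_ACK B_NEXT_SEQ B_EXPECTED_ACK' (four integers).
After event 0: A_seq=1000 A_ack=200 B_seq=200 B_ack=1000
After event 1: A_seq=1011 A_ack=200 B_seq=200 B_ack=1000

1011 200 200 1000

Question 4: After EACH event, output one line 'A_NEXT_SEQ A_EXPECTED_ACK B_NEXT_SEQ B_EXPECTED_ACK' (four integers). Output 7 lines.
1000 200 200 1000
1011 200 200 1000
1179 200 200 1000
1179 200 200 1179
1179 200 200 1179
1306 200 200 1306
1402 200 200 1402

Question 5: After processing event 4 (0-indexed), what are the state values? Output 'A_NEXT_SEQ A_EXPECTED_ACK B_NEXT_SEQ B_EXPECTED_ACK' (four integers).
After event 0: A_seq=1000 A_ack=200 B_seq=200 B_ack=1000
After event 1: A_seq=1011 A_ack=200 B_seq=200 B_ack=1000
After event 2: A_seq=1179 A_ack=200 B_seq=200 B_ack=1000
After event 3: A_seq=1179 A_ack=200 B_seq=200 B_ack=1179
After event 4: A_seq=1179 A_ack=200 B_seq=200 B_ack=1179

1179 200 200 1179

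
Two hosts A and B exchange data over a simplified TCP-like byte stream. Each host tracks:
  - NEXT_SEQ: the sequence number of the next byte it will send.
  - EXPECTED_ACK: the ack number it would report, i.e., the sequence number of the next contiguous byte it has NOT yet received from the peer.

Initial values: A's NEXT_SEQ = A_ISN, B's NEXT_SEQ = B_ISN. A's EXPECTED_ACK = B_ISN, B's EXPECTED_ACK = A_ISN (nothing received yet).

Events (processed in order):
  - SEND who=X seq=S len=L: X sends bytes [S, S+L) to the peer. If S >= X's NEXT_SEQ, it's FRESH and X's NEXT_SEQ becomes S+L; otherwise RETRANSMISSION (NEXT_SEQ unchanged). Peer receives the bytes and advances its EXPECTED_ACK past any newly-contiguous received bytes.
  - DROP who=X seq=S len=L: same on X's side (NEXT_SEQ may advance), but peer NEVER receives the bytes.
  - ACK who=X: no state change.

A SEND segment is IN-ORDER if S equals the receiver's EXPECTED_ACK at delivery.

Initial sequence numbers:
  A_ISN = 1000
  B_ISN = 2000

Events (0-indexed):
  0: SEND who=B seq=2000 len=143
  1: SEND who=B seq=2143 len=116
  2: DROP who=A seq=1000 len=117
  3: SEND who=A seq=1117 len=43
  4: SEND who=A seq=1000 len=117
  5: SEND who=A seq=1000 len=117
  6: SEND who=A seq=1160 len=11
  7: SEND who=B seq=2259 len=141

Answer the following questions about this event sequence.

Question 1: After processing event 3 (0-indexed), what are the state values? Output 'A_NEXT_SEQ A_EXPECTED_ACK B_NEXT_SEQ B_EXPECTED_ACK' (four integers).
After event 0: A_seq=1000 A_ack=2143 B_seq=2143 B_ack=1000
After event 1: A_seq=1000 A_ack=2259 B_seq=2259 B_ack=1000
After event 2: A_seq=1117 A_ack=2259 B_seq=2259 B_ack=1000
After event 3: A_seq=1160 A_ack=2259 B_seq=2259 B_ack=1000

1160 2259 2259 1000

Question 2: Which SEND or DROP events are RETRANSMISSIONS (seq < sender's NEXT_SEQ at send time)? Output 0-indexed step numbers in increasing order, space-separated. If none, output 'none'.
Step 0: SEND seq=2000 -> fresh
Step 1: SEND seq=2143 -> fresh
Step 2: DROP seq=1000 -> fresh
Step 3: SEND seq=1117 -> fresh
Step 4: SEND seq=1000 -> retransmit
Step 5: SEND seq=1000 -> retransmit
Step 6: SEND seq=1160 -> fresh
Step 7: SEND seq=2259 -> fresh

Answer: 4 5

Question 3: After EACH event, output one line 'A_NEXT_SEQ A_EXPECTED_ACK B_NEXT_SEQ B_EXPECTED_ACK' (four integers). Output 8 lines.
1000 2143 2143 1000
1000 2259 2259 1000
1117 2259 2259 1000
1160 2259 2259 1000
1160 2259 2259 1160
1160 2259 2259 1160
1171 2259 2259 1171
1171 2400 2400 1171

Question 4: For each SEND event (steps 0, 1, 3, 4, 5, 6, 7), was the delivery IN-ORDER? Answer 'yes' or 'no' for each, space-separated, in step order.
Step 0: SEND seq=2000 -> in-order
Step 1: SEND seq=2143 -> in-order
Step 3: SEND seq=1117 -> out-of-order
Step 4: SEND seq=1000 -> in-order
Step 5: SEND seq=1000 -> out-of-order
Step 6: SEND seq=1160 -> in-order
Step 7: SEND seq=2259 -> in-order

Answer: yes yes no yes no yes yes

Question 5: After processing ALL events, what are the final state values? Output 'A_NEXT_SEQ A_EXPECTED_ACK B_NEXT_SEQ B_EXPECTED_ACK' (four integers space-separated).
After event 0: A_seq=1000 A_ack=2143 B_seq=2143 B_ack=1000
After event 1: A_seq=1000 A_ack=2259 B_seq=2259 B_ack=1000
After event 2: A_seq=1117 A_ack=2259 B_seq=2259 B_ack=1000
After event 3: A_seq=1160 A_ack=2259 B_seq=2259 B_ack=1000
After event 4: A_seq=1160 A_ack=2259 B_seq=2259 B_ack=1160
After event 5: A_seq=1160 A_ack=2259 B_seq=2259 B_ack=1160
After event 6: A_seq=1171 A_ack=2259 B_seq=2259 B_ack=1171
After event 7: A_seq=1171 A_ack=2400 B_seq=2400 B_ack=1171

Answer: 1171 2400 2400 1171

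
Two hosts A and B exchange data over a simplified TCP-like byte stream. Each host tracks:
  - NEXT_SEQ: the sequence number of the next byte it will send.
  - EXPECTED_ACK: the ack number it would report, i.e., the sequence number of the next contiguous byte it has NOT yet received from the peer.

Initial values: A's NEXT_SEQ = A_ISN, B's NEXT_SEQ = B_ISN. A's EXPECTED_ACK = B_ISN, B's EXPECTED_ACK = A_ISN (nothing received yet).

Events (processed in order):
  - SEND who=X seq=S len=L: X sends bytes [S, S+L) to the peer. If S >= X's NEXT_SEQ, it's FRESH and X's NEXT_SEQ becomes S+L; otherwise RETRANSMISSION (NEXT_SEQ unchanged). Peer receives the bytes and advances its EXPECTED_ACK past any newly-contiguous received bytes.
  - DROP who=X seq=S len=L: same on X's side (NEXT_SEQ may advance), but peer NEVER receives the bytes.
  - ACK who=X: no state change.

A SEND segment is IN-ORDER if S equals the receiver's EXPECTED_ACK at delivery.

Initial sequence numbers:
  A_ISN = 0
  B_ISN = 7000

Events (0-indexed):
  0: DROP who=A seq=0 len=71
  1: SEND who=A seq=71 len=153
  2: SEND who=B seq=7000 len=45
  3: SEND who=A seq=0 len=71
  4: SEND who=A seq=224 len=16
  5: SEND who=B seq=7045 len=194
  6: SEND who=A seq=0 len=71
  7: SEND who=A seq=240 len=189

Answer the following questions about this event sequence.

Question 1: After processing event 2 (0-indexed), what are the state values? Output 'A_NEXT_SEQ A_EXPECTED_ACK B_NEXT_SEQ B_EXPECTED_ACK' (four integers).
After event 0: A_seq=71 A_ack=7000 B_seq=7000 B_ack=0
After event 1: A_seq=224 A_ack=7000 B_seq=7000 B_ack=0
After event 2: A_seq=224 A_ack=7045 B_seq=7045 B_ack=0

224 7045 7045 0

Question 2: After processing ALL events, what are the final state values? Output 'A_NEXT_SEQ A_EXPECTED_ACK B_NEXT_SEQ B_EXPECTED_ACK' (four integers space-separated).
After event 0: A_seq=71 A_ack=7000 B_seq=7000 B_ack=0
After event 1: A_seq=224 A_ack=7000 B_seq=7000 B_ack=0
After event 2: A_seq=224 A_ack=7045 B_seq=7045 B_ack=0
After event 3: A_seq=224 A_ack=7045 B_seq=7045 B_ack=224
After event 4: A_seq=240 A_ack=7045 B_seq=7045 B_ack=240
After event 5: A_seq=240 A_ack=7239 B_seq=7239 B_ack=240
After event 6: A_seq=240 A_ack=7239 B_seq=7239 B_ack=240
After event 7: A_seq=429 A_ack=7239 B_seq=7239 B_ack=429

Answer: 429 7239 7239 429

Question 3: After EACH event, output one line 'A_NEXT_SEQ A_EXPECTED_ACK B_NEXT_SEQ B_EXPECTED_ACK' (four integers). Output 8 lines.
71 7000 7000 0
224 7000 7000 0
224 7045 7045 0
224 7045 7045 224
240 7045 7045 240
240 7239 7239 240
240 7239 7239 240
429 7239 7239 429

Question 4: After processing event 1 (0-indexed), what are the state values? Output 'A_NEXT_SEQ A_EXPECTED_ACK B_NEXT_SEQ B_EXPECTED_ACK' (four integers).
After event 0: A_seq=71 A_ack=7000 B_seq=7000 B_ack=0
After event 1: A_seq=224 A_ack=7000 B_seq=7000 B_ack=0

224 7000 7000 0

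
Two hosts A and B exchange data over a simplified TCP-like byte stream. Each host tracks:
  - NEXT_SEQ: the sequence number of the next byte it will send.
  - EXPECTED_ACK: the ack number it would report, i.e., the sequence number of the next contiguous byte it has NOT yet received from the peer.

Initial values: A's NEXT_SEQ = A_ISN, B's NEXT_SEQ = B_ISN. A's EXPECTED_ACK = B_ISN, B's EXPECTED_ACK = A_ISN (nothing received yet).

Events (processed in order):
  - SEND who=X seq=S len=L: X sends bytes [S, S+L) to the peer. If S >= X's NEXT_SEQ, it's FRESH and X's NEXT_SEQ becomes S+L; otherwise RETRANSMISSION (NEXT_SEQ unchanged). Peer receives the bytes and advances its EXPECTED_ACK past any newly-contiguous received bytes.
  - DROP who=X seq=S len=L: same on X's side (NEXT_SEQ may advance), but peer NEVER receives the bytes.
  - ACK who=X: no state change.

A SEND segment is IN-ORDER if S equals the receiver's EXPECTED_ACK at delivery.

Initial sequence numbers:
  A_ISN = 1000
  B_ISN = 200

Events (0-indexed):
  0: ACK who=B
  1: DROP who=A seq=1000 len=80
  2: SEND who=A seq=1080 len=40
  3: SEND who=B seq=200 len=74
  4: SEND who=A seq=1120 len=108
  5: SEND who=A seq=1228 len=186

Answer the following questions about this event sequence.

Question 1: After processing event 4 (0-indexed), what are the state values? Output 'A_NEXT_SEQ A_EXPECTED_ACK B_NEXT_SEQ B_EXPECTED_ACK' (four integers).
After event 0: A_seq=1000 A_ack=200 B_seq=200 B_ack=1000
After event 1: A_seq=1080 A_ack=200 B_seq=200 B_ack=1000
After event 2: A_seq=1120 A_ack=200 B_seq=200 B_ack=1000
After event 3: A_seq=1120 A_ack=274 B_seq=274 B_ack=1000
After event 4: A_seq=1228 A_ack=274 B_seq=274 B_ack=1000

1228 274 274 1000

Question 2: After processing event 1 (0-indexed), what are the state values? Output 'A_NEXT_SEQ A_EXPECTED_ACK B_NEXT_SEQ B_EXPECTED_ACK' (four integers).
After event 0: A_seq=1000 A_ack=200 B_seq=200 B_ack=1000
After event 1: A_seq=1080 A_ack=200 B_seq=200 B_ack=1000

1080 200 200 1000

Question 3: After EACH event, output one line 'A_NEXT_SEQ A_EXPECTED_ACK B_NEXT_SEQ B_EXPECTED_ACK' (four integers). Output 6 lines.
1000 200 200 1000
1080 200 200 1000
1120 200 200 1000
1120 274 274 1000
1228 274 274 1000
1414 274 274 1000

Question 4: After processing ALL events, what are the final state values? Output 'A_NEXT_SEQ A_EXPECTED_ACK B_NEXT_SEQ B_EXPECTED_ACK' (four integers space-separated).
After event 0: A_seq=1000 A_ack=200 B_seq=200 B_ack=1000
After event 1: A_seq=1080 A_ack=200 B_seq=200 B_ack=1000
After event 2: A_seq=1120 A_ack=200 B_seq=200 B_ack=1000
After event 3: A_seq=1120 A_ack=274 B_seq=274 B_ack=1000
After event 4: A_seq=1228 A_ack=274 B_seq=274 B_ack=1000
After event 5: A_seq=1414 A_ack=274 B_seq=274 B_ack=1000

Answer: 1414 274 274 1000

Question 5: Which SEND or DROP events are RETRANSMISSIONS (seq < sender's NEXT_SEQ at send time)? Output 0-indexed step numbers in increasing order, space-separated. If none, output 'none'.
Answer: none

Derivation:
Step 1: DROP seq=1000 -> fresh
Step 2: SEND seq=1080 -> fresh
Step 3: SEND seq=200 -> fresh
Step 4: SEND seq=1120 -> fresh
Step 5: SEND seq=1228 -> fresh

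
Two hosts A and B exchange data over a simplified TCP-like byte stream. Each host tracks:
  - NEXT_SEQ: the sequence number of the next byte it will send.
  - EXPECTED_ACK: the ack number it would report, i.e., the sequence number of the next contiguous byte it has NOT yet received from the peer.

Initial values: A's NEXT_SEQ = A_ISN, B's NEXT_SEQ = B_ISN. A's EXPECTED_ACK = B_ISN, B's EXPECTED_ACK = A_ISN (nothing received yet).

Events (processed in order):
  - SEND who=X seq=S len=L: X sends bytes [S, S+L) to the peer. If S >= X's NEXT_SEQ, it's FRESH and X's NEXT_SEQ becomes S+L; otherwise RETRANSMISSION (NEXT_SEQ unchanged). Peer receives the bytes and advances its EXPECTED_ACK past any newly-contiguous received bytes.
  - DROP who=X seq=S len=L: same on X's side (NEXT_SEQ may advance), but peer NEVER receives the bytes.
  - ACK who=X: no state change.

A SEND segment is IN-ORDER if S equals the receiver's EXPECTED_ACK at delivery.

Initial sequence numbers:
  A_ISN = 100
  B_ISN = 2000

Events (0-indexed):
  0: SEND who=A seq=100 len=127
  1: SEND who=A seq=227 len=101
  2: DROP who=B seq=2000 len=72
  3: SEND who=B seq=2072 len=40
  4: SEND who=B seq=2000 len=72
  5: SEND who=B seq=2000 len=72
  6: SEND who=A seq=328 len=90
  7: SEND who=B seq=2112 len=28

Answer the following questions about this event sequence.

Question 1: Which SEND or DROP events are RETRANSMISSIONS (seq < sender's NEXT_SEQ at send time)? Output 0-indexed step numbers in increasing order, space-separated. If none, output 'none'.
Step 0: SEND seq=100 -> fresh
Step 1: SEND seq=227 -> fresh
Step 2: DROP seq=2000 -> fresh
Step 3: SEND seq=2072 -> fresh
Step 4: SEND seq=2000 -> retransmit
Step 5: SEND seq=2000 -> retransmit
Step 6: SEND seq=328 -> fresh
Step 7: SEND seq=2112 -> fresh

Answer: 4 5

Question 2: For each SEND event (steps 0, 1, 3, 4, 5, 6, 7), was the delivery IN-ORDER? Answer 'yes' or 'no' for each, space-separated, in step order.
Answer: yes yes no yes no yes yes

Derivation:
Step 0: SEND seq=100 -> in-order
Step 1: SEND seq=227 -> in-order
Step 3: SEND seq=2072 -> out-of-order
Step 4: SEND seq=2000 -> in-order
Step 5: SEND seq=2000 -> out-of-order
Step 6: SEND seq=328 -> in-order
Step 7: SEND seq=2112 -> in-order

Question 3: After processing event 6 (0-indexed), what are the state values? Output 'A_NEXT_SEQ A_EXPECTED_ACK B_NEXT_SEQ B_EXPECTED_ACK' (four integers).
After event 0: A_seq=227 A_ack=2000 B_seq=2000 B_ack=227
After event 1: A_seq=328 A_ack=2000 B_seq=2000 B_ack=328
After event 2: A_seq=328 A_ack=2000 B_seq=2072 B_ack=328
After event 3: A_seq=328 A_ack=2000 B_seq=2112 B_ack=328
After event 4: A_seq=328 A_ack=2112 B_seq=2112 B_ack=328
After event 5: A_seq=328 A_ack=2112 B_seq=2112 B_ack=328
After event 6: A_seq=418 A_ack=2112 B_seq=2112 B_ack=418

418 2112 2112 418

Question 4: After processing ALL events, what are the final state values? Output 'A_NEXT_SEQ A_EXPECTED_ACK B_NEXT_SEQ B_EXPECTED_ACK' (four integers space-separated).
After event 0: A_seq=227 A_ack=2000 B_seq=2000 B_ack=227
After event 1: A_seq=328 A_ack=2000 B_seq=2000 B_ack=328
After event 2: A_seq=328 A_ack=2000 B_seq=2072 B_ack=328
After event 3: A_seq=328 A_ack=2000 B_seq=2112 B_ack=328
After event 4: A_seq=328 A_ack=2112 B_seq=2112 B_ack=328
After event 5: A_seq=328 A_ack=2112 B_seq=2112 B_ack=328
After event 6: A_seq=418 A_ack=2112 B_seq=2112 B_ack=418
After event 7: A_seq=418 A_ack=2140 B_seq=2140 B_ack=418

Answer: 418 2140 2140 418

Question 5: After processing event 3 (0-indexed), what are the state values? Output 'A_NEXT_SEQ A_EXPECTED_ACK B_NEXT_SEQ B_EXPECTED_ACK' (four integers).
After event 0: A_seq=227 A_ack=2000 B_seq=2000 B_ack=227
After event 1: A_seq=328 A_ack=2000 B_seq=2000 B_ack=328
After event 2: A_seq=328 A_ack=2000 B_seq=2072 B_ack=328
After event 3: A_seq=328 A_ack=2000 B_seq=2112 B_ack=328

328 2000 2112 328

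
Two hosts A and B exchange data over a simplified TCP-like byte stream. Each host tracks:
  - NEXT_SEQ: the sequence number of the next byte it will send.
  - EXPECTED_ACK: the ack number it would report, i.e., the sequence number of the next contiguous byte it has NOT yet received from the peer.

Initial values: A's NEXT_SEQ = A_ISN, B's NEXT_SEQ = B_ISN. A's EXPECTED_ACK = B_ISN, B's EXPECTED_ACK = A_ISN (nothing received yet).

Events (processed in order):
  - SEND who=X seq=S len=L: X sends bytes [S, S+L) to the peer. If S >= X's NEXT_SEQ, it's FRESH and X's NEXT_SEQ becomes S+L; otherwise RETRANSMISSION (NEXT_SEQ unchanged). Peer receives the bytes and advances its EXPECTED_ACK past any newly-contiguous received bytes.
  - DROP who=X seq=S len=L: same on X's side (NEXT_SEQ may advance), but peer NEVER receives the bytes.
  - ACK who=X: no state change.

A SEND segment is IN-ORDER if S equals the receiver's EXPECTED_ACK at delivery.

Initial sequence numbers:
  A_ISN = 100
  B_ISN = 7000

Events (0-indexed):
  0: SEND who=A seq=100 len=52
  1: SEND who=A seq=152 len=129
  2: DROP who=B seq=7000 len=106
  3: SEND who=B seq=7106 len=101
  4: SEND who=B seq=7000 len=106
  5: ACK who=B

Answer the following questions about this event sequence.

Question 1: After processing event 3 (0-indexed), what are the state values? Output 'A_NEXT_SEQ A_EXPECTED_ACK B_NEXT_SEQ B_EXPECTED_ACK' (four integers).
After event 0: A_seq=152 A_ack=7000 B_seq=7000 B_ack=152
After event 1: A_seq=281 A_ack=7000 B_seq=7000 B_ack=281
After event 2: A_seq=281 A_ack=7000 B_seq=7106 B_ack=281
After event 3: A_seq=281 A_ack=7000 B_seq=7207 B_ack=281

281 7000 7207 281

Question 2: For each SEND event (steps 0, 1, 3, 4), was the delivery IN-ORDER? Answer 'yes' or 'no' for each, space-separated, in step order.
Answer: yes yes no yes

Derivation:
Step 0: SEND seq=100 -> in-order
Step 1: SEND seq=152 -> in-order
Step 3: SEND seq=7106 -> out-of-order
Step 4: SEND seq=7000 -> in-order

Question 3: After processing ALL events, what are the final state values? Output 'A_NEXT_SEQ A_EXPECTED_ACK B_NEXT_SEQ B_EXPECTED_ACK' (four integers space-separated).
Answer: 281 7207 7207 281

Derivation:
After event 0: A_seq=152 A_ack=7000 B_seq=7000 B_ack=152
After event 1: A_seq=281 A_ack=7000 B_seq=7000 B_ack=281
After event 2: A_seq=281 A_ack=7000 B_seq=7106 B_ack=281
After event 3: A_seq=281 A_ack=7000 B_seq=7207 B_ack=281
After event 4: A_seq=281 A_ack=7207 B_seq=7207 B_ack=281
After event 5: A_seq=281 A_ack=7207 B_seq=7207 B_ack=281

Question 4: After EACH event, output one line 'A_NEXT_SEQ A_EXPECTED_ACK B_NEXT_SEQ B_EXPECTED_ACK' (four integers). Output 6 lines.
152 7000 7000 152
281 7000 7000 281
281 7000 7106 281
281 7000 7207 281
281 7207 7207 281
281 7207 7207 281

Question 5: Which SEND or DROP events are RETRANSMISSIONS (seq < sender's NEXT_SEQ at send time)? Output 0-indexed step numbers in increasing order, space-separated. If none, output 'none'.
Step 0: SEND seq=100 -> fresh
Step 1: SEND seq=152 -> fresh
Step 2: DROP seq=7000 -> fresh
Step 3: SEND seq=7106 -> fresh
Step 4: SEND seq=7000 -> retransmit

Answer: 4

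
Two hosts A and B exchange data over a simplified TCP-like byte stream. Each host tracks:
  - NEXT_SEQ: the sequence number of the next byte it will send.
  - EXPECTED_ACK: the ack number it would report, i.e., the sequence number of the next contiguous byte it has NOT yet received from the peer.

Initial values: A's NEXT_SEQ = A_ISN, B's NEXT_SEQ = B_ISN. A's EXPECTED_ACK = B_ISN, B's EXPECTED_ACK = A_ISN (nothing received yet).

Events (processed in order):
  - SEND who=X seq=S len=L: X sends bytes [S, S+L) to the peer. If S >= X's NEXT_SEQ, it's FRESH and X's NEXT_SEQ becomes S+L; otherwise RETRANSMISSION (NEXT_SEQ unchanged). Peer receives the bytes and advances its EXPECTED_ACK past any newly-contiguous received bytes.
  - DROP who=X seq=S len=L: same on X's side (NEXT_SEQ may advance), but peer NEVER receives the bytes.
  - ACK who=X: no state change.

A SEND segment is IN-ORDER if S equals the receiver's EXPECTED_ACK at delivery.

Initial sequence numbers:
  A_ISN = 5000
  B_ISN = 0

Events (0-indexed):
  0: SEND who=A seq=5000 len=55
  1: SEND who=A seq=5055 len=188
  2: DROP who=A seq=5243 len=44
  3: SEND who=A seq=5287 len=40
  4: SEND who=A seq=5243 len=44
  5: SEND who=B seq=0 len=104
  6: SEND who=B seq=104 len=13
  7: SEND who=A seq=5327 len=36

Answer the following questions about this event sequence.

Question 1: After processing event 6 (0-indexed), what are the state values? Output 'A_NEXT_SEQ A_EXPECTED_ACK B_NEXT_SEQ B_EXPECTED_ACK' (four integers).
After event 0: A_seq=5055 A_ack=0 B_seq=0 B_ack=5055
After event 1: A_seq=5243 A_ack=0 B_seq=0 B_ack=5243
After event 2: A_seq=5287 A_ack=0 B_seq=0 B_ack=5243
After event 3: A_seq=5327 A_ack=0 B_seq=0 B_ack=5243
After event 4: A_seq=5327 A_ack=0 B_seq=0 B_ack=5327
After event 5: A_seq=5327 A_ack=104 B_seq=104 B_ack=5327
After event 6: A_seq=5327 A_ack=117 B_seq=117 B_ack=5327

5327 117 117 5327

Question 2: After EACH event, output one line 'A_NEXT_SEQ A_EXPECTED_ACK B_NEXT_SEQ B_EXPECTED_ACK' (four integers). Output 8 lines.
5055 0 0 5055
5243 0 0 5243
5287 0 0 5243
5327 0 0 5243
5327 0 0 5327
5327 104 104 5327
5327 117 117 5327
5363 117 117 5363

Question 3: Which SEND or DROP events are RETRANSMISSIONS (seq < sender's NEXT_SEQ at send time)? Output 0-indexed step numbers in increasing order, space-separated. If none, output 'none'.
Step 0: SEND seq=5000 -> fresh
Step 1: SEND seq=5055 -> fresh
Step 2: DROP seq=5243 -> fresh
Step 3: SEND seq=5287 -> fresh
Step 4: SEND seq=5243 -> retransmit
Step 5: SEND seq=0 -> fresh
Step 6: SEND seq=104 -> fresh
Step 7: SEND seq=5327 -> fresh

Answer: 4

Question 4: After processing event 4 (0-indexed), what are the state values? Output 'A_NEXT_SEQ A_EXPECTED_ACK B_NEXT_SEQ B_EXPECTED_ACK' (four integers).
After event 0: A_seq=5055 A_ack=0 B_seq=0 B_ack=5055
After event 1: A_seq=5243 A_ack=0 B_seq=0 B_ack=5243
After event 2: A_seq=5287 A_ack=0 B_seq=0 B_ack=5243
After event 3: A_seq=5327 A_ack=0 B_seq=0 B_ack=5243
After event 4: A_seq=5327 A_ack=0 B_seq=0 B_ack=5327

5327 0 0 5327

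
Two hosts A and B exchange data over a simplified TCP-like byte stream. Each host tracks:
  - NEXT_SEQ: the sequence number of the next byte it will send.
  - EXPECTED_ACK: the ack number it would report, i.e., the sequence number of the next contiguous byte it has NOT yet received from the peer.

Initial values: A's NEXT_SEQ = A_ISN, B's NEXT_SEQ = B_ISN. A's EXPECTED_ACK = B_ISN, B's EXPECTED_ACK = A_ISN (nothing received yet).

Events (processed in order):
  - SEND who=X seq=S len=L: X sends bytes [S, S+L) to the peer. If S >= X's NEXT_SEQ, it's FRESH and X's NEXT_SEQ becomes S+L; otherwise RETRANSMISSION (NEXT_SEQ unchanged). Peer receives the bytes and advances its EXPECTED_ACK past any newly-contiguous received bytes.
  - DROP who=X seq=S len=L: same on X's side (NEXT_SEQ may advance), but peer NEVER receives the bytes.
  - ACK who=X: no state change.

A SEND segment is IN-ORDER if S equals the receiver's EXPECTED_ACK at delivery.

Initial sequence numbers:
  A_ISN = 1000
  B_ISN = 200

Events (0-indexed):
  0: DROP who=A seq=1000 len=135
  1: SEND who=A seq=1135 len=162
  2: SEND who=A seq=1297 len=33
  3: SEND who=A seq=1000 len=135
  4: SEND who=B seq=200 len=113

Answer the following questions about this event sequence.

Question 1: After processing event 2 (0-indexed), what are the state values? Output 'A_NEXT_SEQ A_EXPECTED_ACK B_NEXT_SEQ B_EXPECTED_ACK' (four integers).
After event 0: A_seq=1135 A_ack=200 B_seq=200 B_ack=1000
After event 1: A_seq=1297 A_ack=200 B_seq=200 B_ack=1000
After event 2: A_seq=1330 A_ack=200 B_seq=200 B_ack=1000

1330 200 200 1000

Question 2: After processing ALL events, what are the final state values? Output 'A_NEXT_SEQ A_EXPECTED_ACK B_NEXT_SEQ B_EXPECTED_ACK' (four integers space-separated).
After event 0: A_seq=1135 A_ack=200 B_seq=200 B_ack=1000
After event 1: A_seq=1297 A_ack=200 B_seq=200 B_ack=1000
After event 2: A_seq=1330 A_ack=200 B_seq=200 B_ack=1000
After event 3: A_seq=1330 A_ack=200 B_seq=200 B_ack=1330
After event 4: A_seq=1330 A_ack=313 B_seq=313 B_ack=1330

Answer: 1330 313 313 1330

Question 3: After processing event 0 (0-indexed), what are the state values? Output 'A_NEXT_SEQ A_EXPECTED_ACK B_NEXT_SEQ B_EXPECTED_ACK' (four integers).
After event 0: A_seq=1135 A_ack=200 B_seq=200 B_ack=1000

1135 200 200 1000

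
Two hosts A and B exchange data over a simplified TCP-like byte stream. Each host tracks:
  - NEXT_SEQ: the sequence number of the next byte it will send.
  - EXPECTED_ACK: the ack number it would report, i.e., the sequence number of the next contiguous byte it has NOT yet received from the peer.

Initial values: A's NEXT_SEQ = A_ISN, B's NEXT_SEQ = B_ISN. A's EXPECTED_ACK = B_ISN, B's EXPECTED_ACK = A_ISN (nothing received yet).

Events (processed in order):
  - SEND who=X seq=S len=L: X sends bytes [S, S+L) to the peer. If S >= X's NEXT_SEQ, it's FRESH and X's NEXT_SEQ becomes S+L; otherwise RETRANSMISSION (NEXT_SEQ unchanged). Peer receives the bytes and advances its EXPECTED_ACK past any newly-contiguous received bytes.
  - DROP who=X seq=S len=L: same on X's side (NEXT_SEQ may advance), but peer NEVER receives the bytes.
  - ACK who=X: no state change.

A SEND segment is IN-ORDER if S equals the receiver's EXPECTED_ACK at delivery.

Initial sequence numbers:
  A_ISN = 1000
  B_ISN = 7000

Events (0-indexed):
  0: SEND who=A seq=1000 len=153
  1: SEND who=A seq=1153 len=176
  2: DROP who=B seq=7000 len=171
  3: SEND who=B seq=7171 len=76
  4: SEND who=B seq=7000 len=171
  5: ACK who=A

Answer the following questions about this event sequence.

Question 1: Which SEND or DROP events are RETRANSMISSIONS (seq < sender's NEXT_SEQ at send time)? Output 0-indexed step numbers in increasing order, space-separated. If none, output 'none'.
Step 0: SEND seq=1000 -> fresh
Step 1: SEND seq=1153 -> fresh
Step 2: DROP seq=7000 -> fresh
Step 3: SEND seq=7171 -> fresh
Step 4: SEND seq=7000 -> retransmit

Answer: 4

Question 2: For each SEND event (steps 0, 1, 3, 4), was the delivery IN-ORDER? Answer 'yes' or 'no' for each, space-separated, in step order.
Answer: yes yes no yes

Derivation:
Step 0: SEND seq=1000 -> in-order
Step 1: SEND seq=1153 -> in-order
Step 3: SEND seq=7171 -> out-of-order
Step 4: SEND seq=7000 -> in-order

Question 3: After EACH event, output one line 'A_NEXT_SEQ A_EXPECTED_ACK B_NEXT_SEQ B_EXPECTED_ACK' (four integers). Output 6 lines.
1153 7000 7000 1153
1329 7000 7000 1329
1329 7000 7171 1329
1329 7000 7247 1329
1329 7247 7247 1329
1329 7247 7247 1329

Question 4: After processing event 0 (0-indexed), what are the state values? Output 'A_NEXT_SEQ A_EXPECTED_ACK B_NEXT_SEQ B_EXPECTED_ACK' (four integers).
After event 0: A_seq=1153 A_ack=7000 B_seq=7000 B_ack=1153

1153 7000 7000 1153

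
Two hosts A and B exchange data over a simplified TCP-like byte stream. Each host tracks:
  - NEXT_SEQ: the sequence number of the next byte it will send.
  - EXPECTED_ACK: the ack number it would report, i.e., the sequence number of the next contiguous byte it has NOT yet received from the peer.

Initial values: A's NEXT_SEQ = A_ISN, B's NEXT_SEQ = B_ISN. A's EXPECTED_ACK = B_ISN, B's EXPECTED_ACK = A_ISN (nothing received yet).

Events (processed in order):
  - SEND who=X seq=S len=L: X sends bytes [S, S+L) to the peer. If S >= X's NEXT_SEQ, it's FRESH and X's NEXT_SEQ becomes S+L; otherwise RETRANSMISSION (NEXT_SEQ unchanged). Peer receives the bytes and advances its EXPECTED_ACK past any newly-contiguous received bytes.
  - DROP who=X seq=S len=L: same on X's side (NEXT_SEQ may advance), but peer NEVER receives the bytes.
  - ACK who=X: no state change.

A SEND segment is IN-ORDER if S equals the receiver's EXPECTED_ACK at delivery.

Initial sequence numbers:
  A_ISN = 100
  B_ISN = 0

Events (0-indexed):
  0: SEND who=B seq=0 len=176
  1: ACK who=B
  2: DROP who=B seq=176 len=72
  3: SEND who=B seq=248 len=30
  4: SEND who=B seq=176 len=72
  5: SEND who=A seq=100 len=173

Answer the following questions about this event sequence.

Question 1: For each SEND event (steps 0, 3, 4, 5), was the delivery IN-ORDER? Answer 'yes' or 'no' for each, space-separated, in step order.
Step 0: SEND seq=0 -> in-order
Step 3: SEND seq=248 -> out-of-order
Step 4: SEND seq=176 -> in-order
Step 5: SEND seq=100 -> in-order

Answer: yes no yes yes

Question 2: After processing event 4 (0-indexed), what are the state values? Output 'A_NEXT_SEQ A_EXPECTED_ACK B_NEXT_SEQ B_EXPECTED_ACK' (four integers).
After event 0: A_seq=100 A_ack=176 B_seq=176 B_ack=100
After event 1: A_seq=100 A_ack=176 B_seq=176 B_ack=100
After event 2: A_seq=100 A_ack=176 B_seq=248 B_ack=100
After event 3: A_seq=100 A_ack=176 B_seq=278 B_ack=100
After event 4: A_seq=100 A_ack=278 B_seq=278 B_ack=100

100 278 278 100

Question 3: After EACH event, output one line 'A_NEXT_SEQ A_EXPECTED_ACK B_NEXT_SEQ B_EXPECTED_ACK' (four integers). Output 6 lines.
100 176 176 100
100 176 176 100
100 176 248 100
100 176 278 100
100 278 278 100
273 278 278 273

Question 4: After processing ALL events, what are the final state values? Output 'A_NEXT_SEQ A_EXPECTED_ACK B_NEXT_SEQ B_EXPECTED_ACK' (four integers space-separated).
After event 0: A_seq=100 A_ack=176 B_seq=176 B_ack=100
After event 1: A_seq=100 A_ack=176 B_seq=176 B_ack=100
After event 2: A_seq=100 A_ack=176 B_seq=248 B_ack=100
After event 3: A_seq=100 A_ack=176 B_seq=278 B_ack=100
After event 4: A_seq=100 A_ack=278 B_seq=278 B_ack=100
After event 5: A_seq=273 A_ack=278 B_seq=278 B_ack=273

Answer: 273 278 278 273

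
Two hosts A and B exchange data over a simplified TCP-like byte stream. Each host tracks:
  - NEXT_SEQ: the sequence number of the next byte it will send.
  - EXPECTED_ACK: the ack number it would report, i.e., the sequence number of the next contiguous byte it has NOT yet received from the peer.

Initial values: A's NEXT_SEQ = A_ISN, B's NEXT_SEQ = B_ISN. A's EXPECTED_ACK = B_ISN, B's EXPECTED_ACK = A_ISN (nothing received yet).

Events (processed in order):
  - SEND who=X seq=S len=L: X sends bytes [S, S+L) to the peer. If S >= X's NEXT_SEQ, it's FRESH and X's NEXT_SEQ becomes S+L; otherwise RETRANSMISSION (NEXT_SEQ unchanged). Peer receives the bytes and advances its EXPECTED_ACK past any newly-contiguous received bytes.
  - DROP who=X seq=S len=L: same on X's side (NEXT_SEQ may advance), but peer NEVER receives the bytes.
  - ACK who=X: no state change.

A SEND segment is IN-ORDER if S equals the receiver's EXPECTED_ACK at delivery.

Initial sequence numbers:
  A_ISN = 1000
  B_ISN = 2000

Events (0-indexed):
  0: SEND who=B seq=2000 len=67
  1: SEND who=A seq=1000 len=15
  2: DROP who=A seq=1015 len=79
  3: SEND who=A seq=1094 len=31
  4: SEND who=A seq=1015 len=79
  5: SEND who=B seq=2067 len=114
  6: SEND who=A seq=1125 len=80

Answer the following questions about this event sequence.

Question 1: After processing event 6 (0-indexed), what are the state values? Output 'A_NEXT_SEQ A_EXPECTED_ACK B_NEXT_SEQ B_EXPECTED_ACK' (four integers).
After event 0: A_seq=1000 A_ack=2067 B_seq=2067 B_ack=1000
After event 1: A_seq=1015 A_ack=2067 B_seq=2067 B_ack=1015
After event 2: A_seq=1094 A_ack=2067 B_seq=2067 B_ack=1015
After event 3: A_seq=1125 A_ack=2067 B_seq=2067 B_ack=1015
After event 4: A_seq=1125 A_ack=2067 B_seq=2067 B_ack=1125
After event 5: A_seq=1125 A_ack=2181 B_seq=2181 B_ack=1125
After event 6: A_seq=1205 A_ack=2181 B_seq=2181 B_ack=1205

1205 2181 2181 1205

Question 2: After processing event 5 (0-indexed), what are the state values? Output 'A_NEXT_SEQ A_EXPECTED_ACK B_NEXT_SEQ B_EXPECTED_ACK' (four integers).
After event 0: A_seq=1000 A_ack=2067 B_seq=2067 B_ack=1000
After event 1: A_seq=1015 A_ack=2067 B_seq=2067 B_ack=1015
After event 2: A_seq=1094 A_ack=2067 B_seq=2067 B_ack=1015
After event 3: A_seq=1125 A_ack=2067 B_seq=2067 B_ack=1015
After event 4: A_seq=1125 A_ack=2067 B_seq=2067 B_ack=1125
After event 5: A_seq=1125 A_ack=2181 B_seq=2181 B_ack=1125

1125 2181 2181 1125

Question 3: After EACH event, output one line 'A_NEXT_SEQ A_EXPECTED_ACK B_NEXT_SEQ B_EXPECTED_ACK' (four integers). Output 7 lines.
1000 2067 2067 1000
1015 2067 2067 1015
1094 2067 2067 1015
1125 2067 2067 1015
1125 2067 2067 1125
1125 2181 2181 1125
1205 2181 2181 1205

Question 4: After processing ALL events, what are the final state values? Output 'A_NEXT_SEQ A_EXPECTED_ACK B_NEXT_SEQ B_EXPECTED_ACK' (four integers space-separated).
After event 0: A_seq=1000 A_ack=2067 B_seq=2067 B_ack=1000
After event 1: A_seq=1015 A_ack=2067 B_seq=2067 B_ack=1015
After event 2: A_seq=1094 A_ack=2067 B_seq=2067 B_ack=1015
After event 3: A_seq=1125 A_ack=2067 B_seq=2067 B_ack=1015
After event 4: A_seq=1125 A_ack=2067 B_seq=2067 B_ack=1125
After event 5: A_seq=1125 A_ack=2181 B_seq=2181 B_ack=1125
After event 6: A_seq=1205 A_ack=2181 B_seq=2181 B_ack=1205

Answer: 1205 2181 2181 1205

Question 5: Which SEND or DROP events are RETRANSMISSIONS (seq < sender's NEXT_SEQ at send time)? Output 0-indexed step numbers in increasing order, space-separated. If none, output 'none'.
Step 0: SEND seq=2000 -> fresh
Step 1: SEND seq=1000 -> fresh
Step 2: DROP seq=1015 -> fresh
Step 3: SEND seq=1094 -> fresh
Step 4: SEND seq=1015 -> retransmit
Step 5: SEND seq=2067 -> fresh
Step 6: SEND seq=1125 -> fresh

Answer: 4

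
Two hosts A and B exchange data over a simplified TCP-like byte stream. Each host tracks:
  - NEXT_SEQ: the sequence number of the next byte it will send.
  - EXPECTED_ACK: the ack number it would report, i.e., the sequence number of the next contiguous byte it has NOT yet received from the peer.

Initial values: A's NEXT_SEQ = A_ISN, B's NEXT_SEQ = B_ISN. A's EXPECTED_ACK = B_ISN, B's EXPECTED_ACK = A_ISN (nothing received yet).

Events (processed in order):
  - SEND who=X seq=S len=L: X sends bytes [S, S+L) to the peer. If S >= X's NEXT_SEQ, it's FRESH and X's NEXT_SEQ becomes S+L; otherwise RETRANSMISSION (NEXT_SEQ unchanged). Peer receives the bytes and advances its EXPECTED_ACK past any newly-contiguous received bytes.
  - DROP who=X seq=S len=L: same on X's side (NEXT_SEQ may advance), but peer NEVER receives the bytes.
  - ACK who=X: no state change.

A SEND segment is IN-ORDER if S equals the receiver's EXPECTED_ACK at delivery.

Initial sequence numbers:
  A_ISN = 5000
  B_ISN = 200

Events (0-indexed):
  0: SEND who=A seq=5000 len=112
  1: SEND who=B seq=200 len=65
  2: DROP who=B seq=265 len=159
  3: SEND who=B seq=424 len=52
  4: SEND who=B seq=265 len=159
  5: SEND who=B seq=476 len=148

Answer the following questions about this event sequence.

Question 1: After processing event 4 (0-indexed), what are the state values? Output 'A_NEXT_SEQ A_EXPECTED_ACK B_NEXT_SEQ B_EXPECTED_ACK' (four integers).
After event 0: A_seq=5112 A_ack=200 B_seq=200 B_ack=5112
After event 1: A_seq=5112 A_ack=265 B_seq=265 B_ack=5112
After event 2: A_seq=5112 A_ack=265 B_seq=424 B_ack=5112
After event 3: A_seq=5112 A_ack=265 B_seq=476 B_ack=5112
After event 4: A_seq=5112 A_ack=476 B_seq=476 B_ack=5112

5112 476 476 5112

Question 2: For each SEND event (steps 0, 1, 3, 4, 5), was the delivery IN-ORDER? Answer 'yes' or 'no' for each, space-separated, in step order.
Answer: yes yes no yes yes

Derivation:
Step 0: SEND seq=5000 -> in-order
Step 1: SEND seq=200 -> in-order
Step 3: SEND seq=424 -> out-of-order
Step 4: SEND seq=265 -> in-order
Step 5: SEND seq=476 -> in-order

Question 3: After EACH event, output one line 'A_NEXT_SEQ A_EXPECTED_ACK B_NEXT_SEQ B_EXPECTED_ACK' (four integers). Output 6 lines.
5112 200 200 5112
5112 265 265 5112
5112 265 424 5112
5112 265 476 5112
5112 476 476 5112
5112 624 624 5112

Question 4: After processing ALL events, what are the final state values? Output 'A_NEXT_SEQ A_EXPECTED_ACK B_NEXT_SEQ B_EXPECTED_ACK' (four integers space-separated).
Answer: 5112 624 624 5112

Derivation:
After event 0: A_seq=5112 A_ack=200 B_seq=200 B_ack=5112
After event 1: A_seq=5112 A_ack=265 B_seq=265 B_ack=5112
After event 2: A_seq=5112 A_ack=265 B_seq=424 B_ack=5112
After event 3: A_seq=5112 A_ack=265 B_seq=476 B_ack=5112
After event 4: A_seq=5112 A_ack=476 B_seq=476 B_ack=5112
After event 5: A_seq=5112 A_ack=624 B_seq=624 B_ack=5112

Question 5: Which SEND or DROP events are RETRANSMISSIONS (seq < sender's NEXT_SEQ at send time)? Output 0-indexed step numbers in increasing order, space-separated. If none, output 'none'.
Step 0: SEND seq=5000 -> fresh
Step 1: SEND seq=200 -> fresh
Step 2: DROP seq=265 -> fresh
Step 3: SEND seq=424 -> fresh
Step 4: SEND seq=265 -> retransmit
Step 5: SEND seq=476 -> fresh

Answer: 4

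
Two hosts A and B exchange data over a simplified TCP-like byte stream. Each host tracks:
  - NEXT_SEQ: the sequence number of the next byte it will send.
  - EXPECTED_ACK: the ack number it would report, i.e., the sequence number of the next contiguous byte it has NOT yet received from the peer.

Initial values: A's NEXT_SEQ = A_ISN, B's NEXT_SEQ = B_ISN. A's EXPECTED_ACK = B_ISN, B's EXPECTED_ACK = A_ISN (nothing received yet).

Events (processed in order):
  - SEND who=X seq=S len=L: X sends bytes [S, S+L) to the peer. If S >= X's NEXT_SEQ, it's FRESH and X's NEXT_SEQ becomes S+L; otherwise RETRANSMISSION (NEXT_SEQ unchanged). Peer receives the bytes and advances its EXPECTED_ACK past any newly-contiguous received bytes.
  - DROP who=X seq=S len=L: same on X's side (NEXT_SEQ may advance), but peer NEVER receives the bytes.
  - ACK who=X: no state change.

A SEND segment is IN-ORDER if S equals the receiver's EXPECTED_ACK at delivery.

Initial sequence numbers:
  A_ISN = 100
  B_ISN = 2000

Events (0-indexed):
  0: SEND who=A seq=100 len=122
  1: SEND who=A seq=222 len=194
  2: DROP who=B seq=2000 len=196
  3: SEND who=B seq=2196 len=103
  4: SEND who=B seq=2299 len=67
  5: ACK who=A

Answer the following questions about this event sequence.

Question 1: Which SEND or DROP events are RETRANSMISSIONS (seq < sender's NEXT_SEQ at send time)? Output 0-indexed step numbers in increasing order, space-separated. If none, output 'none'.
Step 0: SEND seq=100 -> fresh
Step 1: SEND seq=222 -> fresh
Step 2: DROP seq=2000 -> fresh
Step 3: SEND seq=2196 -> fresh
Step 4: SEND seq=2299 -> fresh

Answer: none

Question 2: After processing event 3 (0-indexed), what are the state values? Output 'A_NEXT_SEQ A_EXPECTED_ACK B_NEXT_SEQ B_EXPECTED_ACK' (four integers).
After event 0: A_seq=222 A_ack=2000 B_seq=2000 B_ack=222
After event 1: A_seq=416 A_ack=2000 B_seq=2000 B_ack=416
After event 2: A_seq=416 A_ack=2000 B_seq=2196 B_ack=416
After event 3: A_seq=416 A_ack=2000 B_seq=2299 B_ack=416

416 2000 2299 416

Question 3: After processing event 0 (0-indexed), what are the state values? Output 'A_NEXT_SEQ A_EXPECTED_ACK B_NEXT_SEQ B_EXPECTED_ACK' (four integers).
After event 0: A_seq=222 A_ack=2000 B_seq=2000 B_ack=222

222 2000 2000 222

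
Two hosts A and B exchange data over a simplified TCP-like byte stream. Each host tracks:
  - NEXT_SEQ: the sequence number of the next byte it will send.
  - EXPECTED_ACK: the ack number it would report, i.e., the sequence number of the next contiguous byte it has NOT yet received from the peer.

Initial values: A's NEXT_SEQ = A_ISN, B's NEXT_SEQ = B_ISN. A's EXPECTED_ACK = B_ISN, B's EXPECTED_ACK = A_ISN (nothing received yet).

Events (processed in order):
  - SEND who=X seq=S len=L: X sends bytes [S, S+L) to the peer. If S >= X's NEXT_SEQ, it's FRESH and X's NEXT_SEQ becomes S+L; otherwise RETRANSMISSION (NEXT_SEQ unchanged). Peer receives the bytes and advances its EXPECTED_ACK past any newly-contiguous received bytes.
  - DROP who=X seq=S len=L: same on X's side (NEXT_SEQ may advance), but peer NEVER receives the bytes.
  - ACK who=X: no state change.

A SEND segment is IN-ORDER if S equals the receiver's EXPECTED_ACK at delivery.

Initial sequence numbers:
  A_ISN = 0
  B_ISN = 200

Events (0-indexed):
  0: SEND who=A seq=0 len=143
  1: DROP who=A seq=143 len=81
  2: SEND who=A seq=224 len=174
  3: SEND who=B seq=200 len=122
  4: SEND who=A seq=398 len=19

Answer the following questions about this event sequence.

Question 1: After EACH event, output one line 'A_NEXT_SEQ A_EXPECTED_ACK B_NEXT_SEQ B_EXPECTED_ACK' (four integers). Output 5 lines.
143 200 200 143
224 200 200 143
398 200 200 143
398 322 322 143
417 322 322 143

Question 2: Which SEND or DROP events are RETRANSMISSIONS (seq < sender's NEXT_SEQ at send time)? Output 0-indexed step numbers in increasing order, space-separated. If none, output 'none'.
Step 0: SEND seq=0 -> fresh
Step 1: DROP seq=143 -> fresh
Step 2: SEND seq=224 -> fresh
Step 3: SEND seq=200 -> fresh
Step 4: SEND seq=398 -> fresh

Answer: none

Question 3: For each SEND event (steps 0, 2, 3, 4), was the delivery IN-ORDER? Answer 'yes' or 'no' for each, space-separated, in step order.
Step 0: SEND seq=0 -> in-order
Step 2: SEND seq=224 -> out-of-order
Step 3: SEND seq=200 -> in-order
Step 4: SEND seq=398 -> out-of-order

Answer: yes no yes no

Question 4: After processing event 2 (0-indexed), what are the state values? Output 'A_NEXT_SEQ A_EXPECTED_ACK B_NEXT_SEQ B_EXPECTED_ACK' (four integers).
After event 0: A_seq=143 A_ack=200 B_seq=200 B_ack=143
After event 1: A_seq=224 A_ack=200 B_seq=200 B_ack=143
After event 2: A_seq=398 A_ack=200 B_seq=200 B_ack=143

398 200 200 143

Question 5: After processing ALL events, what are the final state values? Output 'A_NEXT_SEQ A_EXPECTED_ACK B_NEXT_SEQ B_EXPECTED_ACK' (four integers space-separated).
Answer: 417 322 322 143

Derivation:
After event 0: A_seq=143 A_ack=200 B_seq=200 B_ack=143
After event 1: A_seq=224 A_ack=200 B_seq=200 B_ack=143
After event 2: A_seq=398 A_ack=200 B_seq=200 B_ack=143
After event 3: A_seq=398 A_ack=322 B_seq=322 B_ack=143
After event 4: A_seq=417 A_ack=322 B_seq=322 B_ack=143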